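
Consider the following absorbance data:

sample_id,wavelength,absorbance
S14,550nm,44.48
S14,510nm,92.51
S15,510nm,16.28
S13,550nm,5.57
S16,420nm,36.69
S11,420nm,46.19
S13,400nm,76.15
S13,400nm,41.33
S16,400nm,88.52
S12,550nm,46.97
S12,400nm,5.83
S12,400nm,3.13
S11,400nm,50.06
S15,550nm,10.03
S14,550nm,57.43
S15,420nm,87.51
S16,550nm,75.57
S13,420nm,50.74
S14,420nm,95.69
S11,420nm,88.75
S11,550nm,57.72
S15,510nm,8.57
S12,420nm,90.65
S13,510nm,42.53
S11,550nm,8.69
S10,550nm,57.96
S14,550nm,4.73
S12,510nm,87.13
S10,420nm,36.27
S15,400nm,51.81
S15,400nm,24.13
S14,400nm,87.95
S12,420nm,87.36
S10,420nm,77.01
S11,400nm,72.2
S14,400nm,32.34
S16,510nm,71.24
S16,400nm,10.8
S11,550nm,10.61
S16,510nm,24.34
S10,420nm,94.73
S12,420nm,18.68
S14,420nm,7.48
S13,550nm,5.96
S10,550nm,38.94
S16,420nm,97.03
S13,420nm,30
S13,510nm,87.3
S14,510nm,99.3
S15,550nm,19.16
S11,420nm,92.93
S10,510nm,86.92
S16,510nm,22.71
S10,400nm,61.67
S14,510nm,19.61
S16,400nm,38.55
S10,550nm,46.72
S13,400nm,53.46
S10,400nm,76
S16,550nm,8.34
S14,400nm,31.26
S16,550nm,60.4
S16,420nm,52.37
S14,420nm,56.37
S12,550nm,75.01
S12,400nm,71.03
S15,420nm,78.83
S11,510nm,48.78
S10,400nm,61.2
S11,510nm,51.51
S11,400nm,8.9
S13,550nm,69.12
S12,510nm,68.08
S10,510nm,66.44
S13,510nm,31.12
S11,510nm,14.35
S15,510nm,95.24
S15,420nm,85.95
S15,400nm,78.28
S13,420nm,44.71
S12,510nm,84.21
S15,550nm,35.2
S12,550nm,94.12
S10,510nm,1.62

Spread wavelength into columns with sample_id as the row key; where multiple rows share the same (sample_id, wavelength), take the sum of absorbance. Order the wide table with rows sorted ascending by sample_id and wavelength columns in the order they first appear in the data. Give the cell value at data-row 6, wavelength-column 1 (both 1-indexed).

With rows sorted ascending by sample_id, row 6 is sample_id=S15. wavelength columns in first-appearance order: 550nm, 510nm, 420nm, 400nm; column 1 is 550nm.
Long rows with sample_id=S15, wavelength=550nm: 10.03 + 19.16 + 35.2 = 64.39.

64.39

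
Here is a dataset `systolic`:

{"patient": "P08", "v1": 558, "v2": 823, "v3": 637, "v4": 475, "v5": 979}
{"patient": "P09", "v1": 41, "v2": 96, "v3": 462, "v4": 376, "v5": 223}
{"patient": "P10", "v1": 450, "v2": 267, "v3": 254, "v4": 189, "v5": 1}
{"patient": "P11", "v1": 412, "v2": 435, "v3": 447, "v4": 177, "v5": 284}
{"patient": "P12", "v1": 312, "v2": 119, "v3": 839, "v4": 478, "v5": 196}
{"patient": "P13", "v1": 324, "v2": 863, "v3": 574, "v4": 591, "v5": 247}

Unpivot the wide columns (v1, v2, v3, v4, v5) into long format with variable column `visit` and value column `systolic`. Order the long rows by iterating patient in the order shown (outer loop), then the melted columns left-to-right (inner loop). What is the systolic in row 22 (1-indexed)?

119

30 rows total (6 × 5). Row 22: index ⌊(22-1)/5⌋ = 4 into patient → P12; (22-1) mod 5 = 1 into the melted columns → v2.
So row 22 is (P12, v2, 119); systolic = 119.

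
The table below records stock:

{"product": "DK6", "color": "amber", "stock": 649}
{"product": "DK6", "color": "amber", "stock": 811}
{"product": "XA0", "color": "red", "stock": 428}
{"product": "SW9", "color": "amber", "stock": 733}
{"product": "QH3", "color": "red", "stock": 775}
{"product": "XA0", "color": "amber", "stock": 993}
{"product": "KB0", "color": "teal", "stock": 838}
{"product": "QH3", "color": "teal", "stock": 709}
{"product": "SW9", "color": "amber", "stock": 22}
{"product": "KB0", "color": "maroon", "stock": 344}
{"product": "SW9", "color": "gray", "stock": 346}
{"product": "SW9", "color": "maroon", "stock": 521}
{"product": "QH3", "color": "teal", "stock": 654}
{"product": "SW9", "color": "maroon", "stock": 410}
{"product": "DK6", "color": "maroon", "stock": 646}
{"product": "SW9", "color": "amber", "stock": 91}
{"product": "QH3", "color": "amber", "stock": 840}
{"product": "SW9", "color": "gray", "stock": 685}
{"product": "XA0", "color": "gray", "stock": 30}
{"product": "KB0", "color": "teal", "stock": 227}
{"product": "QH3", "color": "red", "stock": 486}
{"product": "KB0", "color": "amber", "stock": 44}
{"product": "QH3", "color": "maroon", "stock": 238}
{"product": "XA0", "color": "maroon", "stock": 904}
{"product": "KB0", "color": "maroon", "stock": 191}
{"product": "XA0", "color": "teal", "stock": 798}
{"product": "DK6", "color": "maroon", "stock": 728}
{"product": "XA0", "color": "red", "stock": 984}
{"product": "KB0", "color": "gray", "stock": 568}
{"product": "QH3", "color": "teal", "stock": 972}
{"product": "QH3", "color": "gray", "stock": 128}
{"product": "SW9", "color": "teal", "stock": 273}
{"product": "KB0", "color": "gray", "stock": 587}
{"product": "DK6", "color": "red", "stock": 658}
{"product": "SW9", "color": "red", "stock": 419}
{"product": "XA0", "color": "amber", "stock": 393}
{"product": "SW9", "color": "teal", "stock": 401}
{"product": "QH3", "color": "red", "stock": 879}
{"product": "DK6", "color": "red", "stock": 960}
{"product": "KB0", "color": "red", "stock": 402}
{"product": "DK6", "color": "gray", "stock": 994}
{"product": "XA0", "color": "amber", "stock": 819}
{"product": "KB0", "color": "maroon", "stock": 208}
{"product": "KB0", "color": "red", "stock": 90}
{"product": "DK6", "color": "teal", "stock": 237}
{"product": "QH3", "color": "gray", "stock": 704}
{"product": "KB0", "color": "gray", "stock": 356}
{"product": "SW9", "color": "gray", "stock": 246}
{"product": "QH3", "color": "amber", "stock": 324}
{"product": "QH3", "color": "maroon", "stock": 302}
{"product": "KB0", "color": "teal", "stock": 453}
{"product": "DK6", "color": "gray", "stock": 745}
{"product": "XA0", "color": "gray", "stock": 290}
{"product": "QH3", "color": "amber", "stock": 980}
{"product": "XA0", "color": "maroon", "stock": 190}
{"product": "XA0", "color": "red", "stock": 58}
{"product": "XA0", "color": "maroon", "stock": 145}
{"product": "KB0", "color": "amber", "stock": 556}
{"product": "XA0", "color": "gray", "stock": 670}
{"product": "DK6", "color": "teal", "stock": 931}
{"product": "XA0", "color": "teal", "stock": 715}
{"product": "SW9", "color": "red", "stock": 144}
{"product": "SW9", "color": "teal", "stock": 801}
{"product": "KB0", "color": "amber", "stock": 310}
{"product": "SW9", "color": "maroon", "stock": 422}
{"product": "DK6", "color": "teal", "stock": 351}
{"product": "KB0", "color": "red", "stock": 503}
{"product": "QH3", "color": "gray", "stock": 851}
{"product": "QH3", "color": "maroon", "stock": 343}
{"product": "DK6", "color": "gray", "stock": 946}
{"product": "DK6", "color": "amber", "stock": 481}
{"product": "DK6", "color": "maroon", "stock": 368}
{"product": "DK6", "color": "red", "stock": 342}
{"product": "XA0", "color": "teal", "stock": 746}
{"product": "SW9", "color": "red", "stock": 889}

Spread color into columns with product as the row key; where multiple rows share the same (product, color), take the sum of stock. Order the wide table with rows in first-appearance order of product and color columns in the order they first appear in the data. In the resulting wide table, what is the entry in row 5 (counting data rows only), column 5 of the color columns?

With rows in first-appearance order of product, row 5 is product=KB0. color columns in first-appearance order: amber, red, teal, maroon, gray; column 5 is gray.
Long rows with product=KB0, color=gray: 568 + 587 + 356 = 1511.

1511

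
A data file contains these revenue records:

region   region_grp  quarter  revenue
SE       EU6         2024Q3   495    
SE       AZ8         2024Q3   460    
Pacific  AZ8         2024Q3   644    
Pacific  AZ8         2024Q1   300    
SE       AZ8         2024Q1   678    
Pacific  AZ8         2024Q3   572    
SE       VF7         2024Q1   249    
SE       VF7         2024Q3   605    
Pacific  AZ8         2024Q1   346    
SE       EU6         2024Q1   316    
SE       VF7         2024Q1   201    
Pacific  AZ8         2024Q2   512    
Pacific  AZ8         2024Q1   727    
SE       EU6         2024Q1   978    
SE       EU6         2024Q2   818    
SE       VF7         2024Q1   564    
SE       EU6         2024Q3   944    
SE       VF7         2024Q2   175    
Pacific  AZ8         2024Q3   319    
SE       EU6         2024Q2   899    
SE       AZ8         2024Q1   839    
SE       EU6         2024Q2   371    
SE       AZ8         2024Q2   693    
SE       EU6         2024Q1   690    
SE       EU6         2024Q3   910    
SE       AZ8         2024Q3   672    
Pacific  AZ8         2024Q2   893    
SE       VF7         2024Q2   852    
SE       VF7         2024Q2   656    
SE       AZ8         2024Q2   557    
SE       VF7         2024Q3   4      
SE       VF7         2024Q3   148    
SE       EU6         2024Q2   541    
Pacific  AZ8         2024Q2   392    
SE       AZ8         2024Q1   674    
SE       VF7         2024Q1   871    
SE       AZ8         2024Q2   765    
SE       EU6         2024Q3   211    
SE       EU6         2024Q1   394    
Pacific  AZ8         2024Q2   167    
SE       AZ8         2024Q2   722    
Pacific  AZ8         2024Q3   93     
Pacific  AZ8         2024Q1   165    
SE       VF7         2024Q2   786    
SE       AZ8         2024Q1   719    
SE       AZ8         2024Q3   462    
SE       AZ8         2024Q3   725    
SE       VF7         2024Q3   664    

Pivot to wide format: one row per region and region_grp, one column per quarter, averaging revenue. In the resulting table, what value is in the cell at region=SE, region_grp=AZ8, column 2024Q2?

Rows with region=SE, region_grp=AZ8 and quarter=2024Q2: revenue values are 693, 557, 765, 722.
(693 + 557 + 765 + 722) / 4 = 684.25.

684.25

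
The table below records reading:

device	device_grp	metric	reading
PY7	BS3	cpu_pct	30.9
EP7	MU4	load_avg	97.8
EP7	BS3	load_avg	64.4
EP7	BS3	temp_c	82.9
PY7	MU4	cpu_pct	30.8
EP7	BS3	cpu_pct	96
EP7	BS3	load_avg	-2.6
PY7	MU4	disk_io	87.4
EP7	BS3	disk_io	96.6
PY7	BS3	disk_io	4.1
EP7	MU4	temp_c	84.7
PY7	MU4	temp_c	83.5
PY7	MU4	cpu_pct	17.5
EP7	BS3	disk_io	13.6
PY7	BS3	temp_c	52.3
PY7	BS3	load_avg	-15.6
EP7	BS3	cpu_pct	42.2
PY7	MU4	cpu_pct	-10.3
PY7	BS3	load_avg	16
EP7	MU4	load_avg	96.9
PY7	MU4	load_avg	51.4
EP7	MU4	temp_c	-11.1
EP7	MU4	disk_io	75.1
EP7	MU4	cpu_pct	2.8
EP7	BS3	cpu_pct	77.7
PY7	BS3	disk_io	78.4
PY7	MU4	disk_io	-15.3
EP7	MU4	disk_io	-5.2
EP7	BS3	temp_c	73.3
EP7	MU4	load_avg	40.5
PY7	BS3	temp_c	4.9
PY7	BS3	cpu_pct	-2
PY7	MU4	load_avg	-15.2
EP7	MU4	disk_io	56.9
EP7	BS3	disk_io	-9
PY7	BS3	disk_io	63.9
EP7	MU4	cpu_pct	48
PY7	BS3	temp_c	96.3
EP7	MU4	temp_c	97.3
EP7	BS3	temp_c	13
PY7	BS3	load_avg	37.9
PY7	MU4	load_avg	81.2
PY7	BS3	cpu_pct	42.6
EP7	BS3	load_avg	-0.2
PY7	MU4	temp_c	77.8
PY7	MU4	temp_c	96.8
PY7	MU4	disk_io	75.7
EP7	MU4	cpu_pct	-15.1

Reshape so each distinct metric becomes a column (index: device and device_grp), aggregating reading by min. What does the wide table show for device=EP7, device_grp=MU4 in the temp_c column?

-11.1

Rows with device=EP7, device_grp=MU4 and metric=temp_c: reading values are 84.7, -11.1, 97.3.
min(84.7, -11.1, 97.3) = -11.1.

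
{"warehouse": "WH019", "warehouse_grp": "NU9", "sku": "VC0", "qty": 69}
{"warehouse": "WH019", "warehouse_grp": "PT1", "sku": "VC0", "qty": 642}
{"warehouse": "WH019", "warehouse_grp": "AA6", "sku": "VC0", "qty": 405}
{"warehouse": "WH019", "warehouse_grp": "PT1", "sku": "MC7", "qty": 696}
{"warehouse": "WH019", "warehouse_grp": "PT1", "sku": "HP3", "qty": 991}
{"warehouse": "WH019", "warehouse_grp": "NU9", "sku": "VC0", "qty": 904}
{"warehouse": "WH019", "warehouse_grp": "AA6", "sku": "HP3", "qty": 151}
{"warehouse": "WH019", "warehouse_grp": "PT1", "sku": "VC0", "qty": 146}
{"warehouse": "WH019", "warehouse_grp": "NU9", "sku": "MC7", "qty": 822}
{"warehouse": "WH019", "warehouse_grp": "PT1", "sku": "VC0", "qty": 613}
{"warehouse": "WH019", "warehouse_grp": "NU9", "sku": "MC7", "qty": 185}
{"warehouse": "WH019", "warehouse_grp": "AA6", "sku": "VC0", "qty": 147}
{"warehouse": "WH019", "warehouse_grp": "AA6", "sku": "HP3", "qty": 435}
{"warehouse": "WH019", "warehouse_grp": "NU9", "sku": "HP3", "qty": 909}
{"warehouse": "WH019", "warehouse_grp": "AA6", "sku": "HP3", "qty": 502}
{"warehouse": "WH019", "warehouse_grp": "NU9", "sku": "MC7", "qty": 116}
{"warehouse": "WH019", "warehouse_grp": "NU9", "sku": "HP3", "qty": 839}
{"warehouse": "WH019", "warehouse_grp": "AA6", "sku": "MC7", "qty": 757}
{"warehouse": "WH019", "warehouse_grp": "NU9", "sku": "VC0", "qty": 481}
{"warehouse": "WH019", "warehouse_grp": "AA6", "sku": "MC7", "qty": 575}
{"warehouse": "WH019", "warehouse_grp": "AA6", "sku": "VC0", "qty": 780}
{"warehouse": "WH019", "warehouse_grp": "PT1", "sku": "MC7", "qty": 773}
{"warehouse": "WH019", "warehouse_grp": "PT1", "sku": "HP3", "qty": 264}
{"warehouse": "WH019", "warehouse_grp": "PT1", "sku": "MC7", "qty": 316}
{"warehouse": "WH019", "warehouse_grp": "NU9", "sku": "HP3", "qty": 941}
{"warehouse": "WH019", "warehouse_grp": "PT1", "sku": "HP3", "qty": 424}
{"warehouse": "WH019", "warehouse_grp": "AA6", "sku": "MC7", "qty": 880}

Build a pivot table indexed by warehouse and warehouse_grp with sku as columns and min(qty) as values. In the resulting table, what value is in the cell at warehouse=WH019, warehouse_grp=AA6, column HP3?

Rows with warehouse=WH019, warehouse_grp=AA6 and sku=HP3: qty values are 151, 435, 502.
min(151, 435, 502) = 151.

151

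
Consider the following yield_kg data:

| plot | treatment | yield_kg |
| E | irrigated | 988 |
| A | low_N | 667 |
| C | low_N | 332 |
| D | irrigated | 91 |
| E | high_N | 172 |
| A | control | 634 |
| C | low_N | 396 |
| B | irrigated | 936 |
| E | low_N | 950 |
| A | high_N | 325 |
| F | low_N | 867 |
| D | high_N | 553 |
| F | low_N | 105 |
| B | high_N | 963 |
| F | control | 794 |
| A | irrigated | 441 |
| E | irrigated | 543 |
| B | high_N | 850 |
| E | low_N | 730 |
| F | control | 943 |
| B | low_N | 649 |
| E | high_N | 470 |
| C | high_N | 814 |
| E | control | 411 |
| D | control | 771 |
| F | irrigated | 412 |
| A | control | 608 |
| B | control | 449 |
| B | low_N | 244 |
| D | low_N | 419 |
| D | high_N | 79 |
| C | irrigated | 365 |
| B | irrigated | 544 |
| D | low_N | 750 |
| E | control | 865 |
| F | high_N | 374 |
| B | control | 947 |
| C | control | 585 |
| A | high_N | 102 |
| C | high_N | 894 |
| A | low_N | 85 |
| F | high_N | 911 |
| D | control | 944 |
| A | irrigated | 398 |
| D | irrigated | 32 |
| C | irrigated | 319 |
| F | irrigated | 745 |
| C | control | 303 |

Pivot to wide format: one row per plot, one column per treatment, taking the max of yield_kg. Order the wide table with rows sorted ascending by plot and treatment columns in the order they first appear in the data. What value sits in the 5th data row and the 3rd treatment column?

470

With rows sorted ascending by plot, row 5 is plot=E. treatment columns in first-appearance order: irrigated, low_N, high_N, control; column 3 is high_N.
Long rows with plot=E, treatment=high_N: max(172, 470) = 470.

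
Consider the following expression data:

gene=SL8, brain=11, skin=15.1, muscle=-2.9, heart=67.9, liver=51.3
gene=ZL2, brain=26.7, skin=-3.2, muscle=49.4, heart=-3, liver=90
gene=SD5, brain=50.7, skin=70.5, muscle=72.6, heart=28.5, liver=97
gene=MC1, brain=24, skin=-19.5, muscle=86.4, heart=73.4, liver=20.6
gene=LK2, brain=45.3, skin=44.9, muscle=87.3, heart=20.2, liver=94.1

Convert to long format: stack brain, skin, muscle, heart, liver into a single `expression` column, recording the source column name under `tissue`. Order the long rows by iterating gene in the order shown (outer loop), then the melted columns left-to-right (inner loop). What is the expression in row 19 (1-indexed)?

25 rows total (5 × 5). Row 19: index ⌊(19-1)/5⌋ = 3 into gene → MC1; (19-1) mod 5 = 3 into the melted columns → heart.
So row 19 is (MC1, heart, 73.4); expression = 73.4.

73.4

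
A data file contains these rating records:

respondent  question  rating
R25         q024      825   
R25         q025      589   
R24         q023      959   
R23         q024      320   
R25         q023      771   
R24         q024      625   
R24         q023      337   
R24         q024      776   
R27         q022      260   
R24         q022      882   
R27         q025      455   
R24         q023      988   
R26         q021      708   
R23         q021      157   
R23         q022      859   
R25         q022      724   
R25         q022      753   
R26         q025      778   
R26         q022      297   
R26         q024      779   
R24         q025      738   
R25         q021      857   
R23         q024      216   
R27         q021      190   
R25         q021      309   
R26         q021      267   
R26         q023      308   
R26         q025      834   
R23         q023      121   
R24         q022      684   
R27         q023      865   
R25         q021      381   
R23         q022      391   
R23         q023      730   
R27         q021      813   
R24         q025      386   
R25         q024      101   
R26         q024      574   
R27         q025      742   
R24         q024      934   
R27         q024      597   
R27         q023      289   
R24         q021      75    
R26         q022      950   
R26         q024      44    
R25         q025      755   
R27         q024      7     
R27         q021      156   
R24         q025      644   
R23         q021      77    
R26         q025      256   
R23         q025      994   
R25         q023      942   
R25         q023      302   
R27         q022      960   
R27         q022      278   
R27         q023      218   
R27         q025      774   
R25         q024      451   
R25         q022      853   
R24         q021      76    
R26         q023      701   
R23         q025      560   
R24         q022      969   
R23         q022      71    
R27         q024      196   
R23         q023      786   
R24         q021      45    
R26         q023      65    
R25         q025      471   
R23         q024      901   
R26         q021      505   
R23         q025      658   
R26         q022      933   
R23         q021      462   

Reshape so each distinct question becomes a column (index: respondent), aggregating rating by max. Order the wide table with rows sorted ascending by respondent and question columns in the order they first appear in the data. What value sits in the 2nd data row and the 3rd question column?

988

With rows sorted ascending by respondent, row 2 is respondent=R24. question columns in first-appearance order: q024, q025, q023, q022, q021; column 3 is q023.
Long rows with respondent=R24, question=q023: max(959, 337, 988) = 988.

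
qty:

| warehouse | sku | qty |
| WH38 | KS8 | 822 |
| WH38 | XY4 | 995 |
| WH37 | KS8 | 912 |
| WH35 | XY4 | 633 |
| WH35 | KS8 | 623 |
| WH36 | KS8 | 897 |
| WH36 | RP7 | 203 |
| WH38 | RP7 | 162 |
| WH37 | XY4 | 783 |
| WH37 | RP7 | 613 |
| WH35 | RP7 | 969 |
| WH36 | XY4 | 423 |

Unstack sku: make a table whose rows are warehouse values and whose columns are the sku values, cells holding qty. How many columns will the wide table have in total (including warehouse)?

1 column for warehouse plus 3 distinct sku values → 4 columns.

4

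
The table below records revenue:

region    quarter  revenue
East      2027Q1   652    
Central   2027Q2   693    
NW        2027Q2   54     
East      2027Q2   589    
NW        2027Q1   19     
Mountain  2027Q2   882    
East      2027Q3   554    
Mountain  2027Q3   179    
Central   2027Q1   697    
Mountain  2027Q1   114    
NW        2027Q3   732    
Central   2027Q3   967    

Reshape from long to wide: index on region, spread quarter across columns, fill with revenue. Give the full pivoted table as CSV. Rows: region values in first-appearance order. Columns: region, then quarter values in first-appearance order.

Columns: region plus the 3 distinct quarter values (2027Q1, 2027Q2, 2027Q3).
For example, row East column 2027Q1 takes revenue=652 from the long row (East, 2027Q1).

region,2027Q1,2027Q2,2027Q3
East,652,589,554
Central,697,693,967
NW,19,54,732
Mountain,114,882,179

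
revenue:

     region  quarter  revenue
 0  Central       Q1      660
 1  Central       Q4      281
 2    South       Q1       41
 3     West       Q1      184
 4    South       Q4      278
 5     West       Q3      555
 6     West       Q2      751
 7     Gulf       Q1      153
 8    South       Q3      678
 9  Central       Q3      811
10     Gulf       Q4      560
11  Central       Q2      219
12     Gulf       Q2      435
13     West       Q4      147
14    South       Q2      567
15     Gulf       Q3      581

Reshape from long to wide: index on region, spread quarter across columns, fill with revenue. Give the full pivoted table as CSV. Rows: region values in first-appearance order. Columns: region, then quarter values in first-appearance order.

region,Q1,Q4,Q3,Q2
Central,660,281,811,219
South,41,278,678,567
West,184,147,555,751
Gulf,153,560,581,435

Columns: region plus the 4 distinct quarter values (Q1, Q4, Q3, Q2).
For example, row Central column Q1 takes revenue=660 from the long row (Central, Q1).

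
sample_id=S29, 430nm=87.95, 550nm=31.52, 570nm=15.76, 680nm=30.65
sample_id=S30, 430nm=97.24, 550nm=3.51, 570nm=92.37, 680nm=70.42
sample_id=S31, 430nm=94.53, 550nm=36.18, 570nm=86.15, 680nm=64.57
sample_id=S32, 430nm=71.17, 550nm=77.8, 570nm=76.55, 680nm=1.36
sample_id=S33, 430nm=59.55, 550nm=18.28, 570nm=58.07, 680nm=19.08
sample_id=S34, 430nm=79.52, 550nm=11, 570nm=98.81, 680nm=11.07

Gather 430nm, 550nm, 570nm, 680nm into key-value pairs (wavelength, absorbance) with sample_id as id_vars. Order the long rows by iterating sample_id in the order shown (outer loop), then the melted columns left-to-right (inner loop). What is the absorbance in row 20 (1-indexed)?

19.08

24 rows total (6 × 4). Row 20: index ⌊(20-1)/4⌋ = 4 into sample_id → S33; (20-1) mod 4 = 3 into the melted columns → 680nm.
So row 20 is (S33, 680nm, 19.08); absorbance = 19.08.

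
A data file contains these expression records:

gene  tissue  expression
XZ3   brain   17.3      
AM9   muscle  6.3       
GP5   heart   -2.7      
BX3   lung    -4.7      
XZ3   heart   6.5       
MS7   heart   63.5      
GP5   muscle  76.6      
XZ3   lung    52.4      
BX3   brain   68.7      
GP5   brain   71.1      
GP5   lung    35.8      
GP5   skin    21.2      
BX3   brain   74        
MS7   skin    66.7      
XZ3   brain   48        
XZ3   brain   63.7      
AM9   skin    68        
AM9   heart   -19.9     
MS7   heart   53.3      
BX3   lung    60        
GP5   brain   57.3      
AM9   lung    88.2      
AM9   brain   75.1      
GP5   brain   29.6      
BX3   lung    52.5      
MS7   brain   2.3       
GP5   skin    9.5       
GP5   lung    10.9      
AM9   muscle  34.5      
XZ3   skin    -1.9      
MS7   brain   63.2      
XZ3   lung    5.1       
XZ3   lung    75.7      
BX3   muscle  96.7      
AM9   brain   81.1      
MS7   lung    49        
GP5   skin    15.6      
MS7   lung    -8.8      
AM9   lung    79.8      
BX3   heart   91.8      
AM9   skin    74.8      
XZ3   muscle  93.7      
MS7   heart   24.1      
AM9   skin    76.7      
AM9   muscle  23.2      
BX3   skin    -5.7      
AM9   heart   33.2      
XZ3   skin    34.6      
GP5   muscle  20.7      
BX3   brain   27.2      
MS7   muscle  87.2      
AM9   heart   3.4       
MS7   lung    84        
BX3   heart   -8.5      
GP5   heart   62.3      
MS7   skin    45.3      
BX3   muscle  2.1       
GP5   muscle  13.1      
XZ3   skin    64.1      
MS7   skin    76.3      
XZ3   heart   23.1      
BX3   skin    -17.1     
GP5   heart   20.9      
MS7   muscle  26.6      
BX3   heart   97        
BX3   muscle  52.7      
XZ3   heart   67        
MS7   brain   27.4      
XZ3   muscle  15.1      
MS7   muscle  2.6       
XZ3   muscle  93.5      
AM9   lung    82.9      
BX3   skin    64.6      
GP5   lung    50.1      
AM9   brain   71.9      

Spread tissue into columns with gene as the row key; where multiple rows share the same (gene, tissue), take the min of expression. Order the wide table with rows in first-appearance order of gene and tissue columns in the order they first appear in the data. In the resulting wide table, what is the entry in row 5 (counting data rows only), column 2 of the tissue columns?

With rows in first-appearance order of gene, row 5 is gene=MS7. tissue columns in first-appearance order: brain, muscle, heart, lung, skin; column 2 is muscle.
Long rows with gene=MS7, tissue=muscle: min(87.2, 26.6, 2.6) = 2.6.

2.6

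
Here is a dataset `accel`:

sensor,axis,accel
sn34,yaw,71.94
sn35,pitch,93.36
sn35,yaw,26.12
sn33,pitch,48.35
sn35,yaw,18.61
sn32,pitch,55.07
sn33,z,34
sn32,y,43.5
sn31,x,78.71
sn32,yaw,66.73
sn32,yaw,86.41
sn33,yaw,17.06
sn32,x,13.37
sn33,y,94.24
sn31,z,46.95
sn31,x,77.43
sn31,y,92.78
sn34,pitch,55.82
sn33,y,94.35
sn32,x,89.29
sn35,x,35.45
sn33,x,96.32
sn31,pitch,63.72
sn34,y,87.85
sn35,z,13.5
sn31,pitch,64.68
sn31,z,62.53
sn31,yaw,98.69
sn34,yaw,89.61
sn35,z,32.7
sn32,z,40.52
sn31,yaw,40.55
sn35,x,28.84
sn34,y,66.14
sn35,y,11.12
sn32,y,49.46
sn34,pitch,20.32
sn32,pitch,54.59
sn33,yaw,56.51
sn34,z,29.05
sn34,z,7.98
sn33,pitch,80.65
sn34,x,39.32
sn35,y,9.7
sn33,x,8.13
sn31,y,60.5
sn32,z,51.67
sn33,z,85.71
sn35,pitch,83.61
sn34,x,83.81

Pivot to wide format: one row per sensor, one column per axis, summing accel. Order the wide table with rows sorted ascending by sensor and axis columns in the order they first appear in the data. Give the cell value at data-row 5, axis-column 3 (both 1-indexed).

With rows sorted ascending by sensor, row 5 is sensor=sn35. axis columns in first-appearance order: yaw, pitch, z, y, x; column 3 is z.
Long rows with sensor=sn35, axis=z: 13.5 + 32.7 = 46.2.

46.2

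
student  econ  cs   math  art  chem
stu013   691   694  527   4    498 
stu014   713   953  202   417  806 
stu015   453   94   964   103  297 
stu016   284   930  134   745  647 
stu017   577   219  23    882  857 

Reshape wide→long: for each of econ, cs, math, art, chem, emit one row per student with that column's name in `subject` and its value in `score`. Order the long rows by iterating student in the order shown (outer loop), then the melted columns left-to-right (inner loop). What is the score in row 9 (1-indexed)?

25 rows total (5 × 5). Row 9: index ⌊(9-1)/5⌋ = 1 into student → stu014; (9-1) mod 5 = 3 into the melted columns → art.
So row 9 is (stu014, art, 417); score = 417.

417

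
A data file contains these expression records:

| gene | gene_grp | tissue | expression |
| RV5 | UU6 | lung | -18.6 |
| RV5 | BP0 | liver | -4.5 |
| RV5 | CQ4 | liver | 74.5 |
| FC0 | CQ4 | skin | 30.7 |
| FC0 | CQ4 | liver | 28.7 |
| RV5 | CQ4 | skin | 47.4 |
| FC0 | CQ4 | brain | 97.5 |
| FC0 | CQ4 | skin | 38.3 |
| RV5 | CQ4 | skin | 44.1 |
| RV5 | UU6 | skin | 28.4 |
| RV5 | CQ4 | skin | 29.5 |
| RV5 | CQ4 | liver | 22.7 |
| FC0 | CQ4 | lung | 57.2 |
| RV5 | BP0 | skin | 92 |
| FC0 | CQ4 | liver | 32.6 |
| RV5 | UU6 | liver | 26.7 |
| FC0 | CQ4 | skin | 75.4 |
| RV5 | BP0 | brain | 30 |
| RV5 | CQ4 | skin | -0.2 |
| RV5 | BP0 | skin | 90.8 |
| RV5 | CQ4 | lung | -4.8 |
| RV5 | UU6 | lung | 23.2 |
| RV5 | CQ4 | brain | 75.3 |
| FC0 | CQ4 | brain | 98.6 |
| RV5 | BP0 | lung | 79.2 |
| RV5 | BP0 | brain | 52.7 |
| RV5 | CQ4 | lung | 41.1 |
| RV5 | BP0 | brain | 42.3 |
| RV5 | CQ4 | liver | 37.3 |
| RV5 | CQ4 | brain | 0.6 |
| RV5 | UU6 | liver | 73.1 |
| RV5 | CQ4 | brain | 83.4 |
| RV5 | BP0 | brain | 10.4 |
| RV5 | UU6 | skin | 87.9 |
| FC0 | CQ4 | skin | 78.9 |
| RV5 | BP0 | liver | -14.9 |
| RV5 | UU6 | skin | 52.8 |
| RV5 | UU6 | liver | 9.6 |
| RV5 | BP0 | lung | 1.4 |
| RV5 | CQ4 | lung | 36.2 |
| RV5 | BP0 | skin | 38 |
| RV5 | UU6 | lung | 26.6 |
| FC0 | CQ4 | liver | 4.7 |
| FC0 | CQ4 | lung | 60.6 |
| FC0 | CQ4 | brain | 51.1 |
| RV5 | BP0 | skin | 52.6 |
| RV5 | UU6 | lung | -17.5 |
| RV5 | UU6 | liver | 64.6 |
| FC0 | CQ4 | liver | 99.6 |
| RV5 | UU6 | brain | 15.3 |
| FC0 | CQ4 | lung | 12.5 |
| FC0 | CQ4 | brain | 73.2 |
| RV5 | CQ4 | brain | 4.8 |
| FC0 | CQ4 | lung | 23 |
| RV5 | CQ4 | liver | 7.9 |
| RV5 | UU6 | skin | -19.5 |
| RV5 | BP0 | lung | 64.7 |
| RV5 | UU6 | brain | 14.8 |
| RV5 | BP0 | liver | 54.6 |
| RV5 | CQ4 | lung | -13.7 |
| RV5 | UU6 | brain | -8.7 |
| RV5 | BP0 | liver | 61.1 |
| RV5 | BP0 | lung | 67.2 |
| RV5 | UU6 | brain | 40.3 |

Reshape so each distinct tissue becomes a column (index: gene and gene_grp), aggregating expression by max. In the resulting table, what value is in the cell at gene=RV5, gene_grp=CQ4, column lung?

41.1

Rows with gene=RV5, gene_grp=CQ4 and tissue=lung: expression values are -4.8, 41.1, 36.2, -13.7.
max(-4.8, 41.1, 36.2, -13.7) = 41.1.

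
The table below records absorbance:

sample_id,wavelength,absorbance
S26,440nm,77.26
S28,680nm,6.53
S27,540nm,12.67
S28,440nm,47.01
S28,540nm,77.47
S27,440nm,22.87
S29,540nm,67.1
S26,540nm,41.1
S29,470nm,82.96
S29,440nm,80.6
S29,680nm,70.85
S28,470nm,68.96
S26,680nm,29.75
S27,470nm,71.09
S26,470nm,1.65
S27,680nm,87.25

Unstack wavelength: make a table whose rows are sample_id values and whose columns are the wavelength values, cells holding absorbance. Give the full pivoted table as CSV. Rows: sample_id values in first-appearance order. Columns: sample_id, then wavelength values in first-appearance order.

sample_id,440nm,680nm,540nm,470nm
S26,77.26,29.75,41.1,1.65
S28,47.01,6.53,77.47,68.96
S27,22.87,87.25,12.67,71.09
S29,80.6,70.85,67.1,82.96

Columns: sample_id plus the 4 distinct wavelength values (440nm, 680nm, 540nm, 470nm).
For example, row S26 column 440nm takes absorbance=77.26 from the long row (S26, 440nm).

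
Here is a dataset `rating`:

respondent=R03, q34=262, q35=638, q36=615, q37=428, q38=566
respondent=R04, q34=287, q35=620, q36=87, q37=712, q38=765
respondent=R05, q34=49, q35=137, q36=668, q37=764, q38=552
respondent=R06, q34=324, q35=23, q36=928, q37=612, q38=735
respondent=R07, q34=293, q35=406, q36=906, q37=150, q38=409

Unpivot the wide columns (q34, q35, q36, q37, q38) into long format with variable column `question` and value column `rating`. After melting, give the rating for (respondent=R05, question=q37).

764

Unpivoting turns each (respondent, wide-column) pair into one long row.
The wide cell at row R05, column q37 holds 764, so the long row (R05, q37) has rating=764.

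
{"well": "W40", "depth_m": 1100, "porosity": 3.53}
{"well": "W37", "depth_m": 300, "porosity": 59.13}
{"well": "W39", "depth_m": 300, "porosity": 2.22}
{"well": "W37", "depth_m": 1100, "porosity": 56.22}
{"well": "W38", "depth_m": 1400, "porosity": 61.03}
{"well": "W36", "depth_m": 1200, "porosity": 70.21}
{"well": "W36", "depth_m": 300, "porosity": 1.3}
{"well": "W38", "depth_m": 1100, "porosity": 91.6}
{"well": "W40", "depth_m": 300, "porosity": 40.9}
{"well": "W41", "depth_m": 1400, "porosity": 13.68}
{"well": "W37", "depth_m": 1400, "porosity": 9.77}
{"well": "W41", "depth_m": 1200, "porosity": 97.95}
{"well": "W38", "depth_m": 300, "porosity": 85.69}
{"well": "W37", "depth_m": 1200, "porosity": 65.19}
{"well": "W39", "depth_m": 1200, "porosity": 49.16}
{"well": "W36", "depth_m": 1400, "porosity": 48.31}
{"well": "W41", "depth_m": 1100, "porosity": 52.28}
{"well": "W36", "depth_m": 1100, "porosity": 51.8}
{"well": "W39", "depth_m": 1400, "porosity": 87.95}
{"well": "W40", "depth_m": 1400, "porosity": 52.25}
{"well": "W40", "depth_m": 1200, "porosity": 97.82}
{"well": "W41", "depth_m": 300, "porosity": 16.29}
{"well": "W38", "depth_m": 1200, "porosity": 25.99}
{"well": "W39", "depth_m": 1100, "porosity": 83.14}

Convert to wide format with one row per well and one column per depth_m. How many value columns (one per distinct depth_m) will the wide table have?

4

4 distinct depth_m values: 300, 1100, 1200, 1400.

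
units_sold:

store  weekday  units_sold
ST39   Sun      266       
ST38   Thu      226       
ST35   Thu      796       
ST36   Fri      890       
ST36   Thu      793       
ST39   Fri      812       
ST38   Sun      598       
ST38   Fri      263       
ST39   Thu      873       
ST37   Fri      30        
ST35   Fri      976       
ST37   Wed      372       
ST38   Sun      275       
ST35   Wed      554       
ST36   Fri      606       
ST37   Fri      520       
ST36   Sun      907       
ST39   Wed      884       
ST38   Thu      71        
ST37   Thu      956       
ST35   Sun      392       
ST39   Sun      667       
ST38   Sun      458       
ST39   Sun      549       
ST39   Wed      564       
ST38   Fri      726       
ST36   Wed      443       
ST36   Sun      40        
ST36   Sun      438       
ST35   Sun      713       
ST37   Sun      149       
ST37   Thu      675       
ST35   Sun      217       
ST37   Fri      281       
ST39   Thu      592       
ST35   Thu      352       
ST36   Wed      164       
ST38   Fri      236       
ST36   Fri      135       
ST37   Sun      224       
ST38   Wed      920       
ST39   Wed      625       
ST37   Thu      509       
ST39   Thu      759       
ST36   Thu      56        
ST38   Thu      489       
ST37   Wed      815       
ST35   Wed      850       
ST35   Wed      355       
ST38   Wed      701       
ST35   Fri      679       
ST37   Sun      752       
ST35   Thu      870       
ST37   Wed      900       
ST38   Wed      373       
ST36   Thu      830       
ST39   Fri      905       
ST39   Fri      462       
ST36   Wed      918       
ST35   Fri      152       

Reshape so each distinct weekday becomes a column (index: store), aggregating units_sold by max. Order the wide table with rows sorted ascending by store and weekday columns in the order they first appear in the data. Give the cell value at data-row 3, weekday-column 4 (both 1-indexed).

With rows sorted ascending by store, row 3 is store=ST37. weekday columns in first-appearance order: Sun, Thu, Fri, Wed; column 4 is Wed.
Long rows with store=ST37, weekday=Wed: max(372, 815, 900) = 900.

900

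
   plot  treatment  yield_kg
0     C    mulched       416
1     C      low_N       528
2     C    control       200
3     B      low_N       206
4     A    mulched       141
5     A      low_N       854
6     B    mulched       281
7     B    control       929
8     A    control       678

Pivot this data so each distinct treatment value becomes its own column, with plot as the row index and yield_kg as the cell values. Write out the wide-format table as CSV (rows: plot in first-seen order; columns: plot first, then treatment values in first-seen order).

Columns: plot plus the 3 distinct treatment values (mulched, low_N, control).
For example, row C column mulched takes yield_kg=416 from the long row (C, mulched).

plot,mulched,low_N,control
C,416,528,200
B,281,206,929
A,141,854,678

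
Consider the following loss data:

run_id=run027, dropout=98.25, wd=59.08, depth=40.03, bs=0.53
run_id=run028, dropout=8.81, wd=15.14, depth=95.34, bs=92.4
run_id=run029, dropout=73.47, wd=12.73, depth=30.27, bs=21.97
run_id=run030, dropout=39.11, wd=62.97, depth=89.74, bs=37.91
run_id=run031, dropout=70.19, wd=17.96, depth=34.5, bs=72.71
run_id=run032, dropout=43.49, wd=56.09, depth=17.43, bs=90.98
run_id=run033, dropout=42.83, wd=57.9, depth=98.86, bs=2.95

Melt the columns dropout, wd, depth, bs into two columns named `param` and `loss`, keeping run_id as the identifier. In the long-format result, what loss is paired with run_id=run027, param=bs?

Unpivoting turns each (run_id, wide-column) pair into one long row.
The wide cell at row run027, column bs holds 0.53, so the long row (run027, bs) has loss=0.53.

0.53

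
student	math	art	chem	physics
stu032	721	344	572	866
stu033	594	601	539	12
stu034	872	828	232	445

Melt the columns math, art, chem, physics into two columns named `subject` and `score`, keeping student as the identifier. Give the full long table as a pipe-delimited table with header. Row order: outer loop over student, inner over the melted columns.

| student | subject | score |
| stu032 | math | 721 |
| stu032 | art | 344 |
| stu032 | chem | 572 |
| stu032 | physics | 866 |
| stu033 | math | 594 |
| stu033 | art | 601 |
| stu033 | chem | 539 |
| stu033 | physics | 12 |
| stu034 | math | 872 |
| stu034 | art | 828 |
| stu034 | chem | 232 |
| stu034 | physics | 445 |

Each (student, column) pair becomes one row: 3 × 4 = 12 rows.
For example, (stu032, math) → score=721.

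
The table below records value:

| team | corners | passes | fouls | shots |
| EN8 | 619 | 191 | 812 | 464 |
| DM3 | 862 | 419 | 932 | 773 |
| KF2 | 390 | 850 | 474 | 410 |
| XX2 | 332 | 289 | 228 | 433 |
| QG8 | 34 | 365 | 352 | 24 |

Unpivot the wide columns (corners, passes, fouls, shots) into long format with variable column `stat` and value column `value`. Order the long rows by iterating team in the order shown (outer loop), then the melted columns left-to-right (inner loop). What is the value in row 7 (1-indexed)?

20 rows total (5 × 4). Row 7: index ⌊(7-1)/4⌋ = 1 into team → DM3; (7-1) mod 4 = 2 into the melted columns → fouls.
So row 7 is (DM3, fouls, 932); value = 932.

932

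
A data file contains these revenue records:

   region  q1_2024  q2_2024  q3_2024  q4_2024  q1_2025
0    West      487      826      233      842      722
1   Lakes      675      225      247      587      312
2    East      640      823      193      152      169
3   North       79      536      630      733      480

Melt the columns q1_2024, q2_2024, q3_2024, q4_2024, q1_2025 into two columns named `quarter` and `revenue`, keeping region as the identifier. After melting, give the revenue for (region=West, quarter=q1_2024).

Unpivoting turns each (region, wide-column) pair into one long row.
The wide cell at row West, column q1_2024 holds 487, so the long row (West, q1_2024) has revenue=487.

487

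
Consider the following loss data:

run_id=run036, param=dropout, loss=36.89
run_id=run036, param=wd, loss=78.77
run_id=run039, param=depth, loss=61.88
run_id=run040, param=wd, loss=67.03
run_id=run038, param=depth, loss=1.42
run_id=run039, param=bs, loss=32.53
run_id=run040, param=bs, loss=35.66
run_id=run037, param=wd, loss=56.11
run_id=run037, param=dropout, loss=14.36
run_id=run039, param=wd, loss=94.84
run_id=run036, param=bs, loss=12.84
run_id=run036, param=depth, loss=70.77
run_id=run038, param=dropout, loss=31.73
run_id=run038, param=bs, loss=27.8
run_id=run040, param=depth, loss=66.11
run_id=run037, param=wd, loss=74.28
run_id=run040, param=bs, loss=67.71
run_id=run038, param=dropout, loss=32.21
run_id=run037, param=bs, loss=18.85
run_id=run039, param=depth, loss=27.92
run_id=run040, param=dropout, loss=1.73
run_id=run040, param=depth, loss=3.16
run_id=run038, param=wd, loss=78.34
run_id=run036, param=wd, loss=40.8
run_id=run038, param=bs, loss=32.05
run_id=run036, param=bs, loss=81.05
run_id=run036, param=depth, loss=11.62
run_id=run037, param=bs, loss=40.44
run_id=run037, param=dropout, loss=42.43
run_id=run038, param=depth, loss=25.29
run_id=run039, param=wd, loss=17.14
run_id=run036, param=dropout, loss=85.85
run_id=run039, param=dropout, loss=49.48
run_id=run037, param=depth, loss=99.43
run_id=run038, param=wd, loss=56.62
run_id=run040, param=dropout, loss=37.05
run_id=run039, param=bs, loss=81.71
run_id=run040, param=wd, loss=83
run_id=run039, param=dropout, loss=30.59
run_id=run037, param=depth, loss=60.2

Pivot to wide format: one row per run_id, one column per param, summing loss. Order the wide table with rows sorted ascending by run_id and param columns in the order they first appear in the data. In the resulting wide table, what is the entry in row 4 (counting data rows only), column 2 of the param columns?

111.98

With rows sorted ascending by run_id, row 4 is run_id=run039. param columns in first-appearance order: dropout, wd, depth, bs; column 2 is wd.
Long rows with run_id=run039, param=wd: 94.84 + 17.14 = 111.98.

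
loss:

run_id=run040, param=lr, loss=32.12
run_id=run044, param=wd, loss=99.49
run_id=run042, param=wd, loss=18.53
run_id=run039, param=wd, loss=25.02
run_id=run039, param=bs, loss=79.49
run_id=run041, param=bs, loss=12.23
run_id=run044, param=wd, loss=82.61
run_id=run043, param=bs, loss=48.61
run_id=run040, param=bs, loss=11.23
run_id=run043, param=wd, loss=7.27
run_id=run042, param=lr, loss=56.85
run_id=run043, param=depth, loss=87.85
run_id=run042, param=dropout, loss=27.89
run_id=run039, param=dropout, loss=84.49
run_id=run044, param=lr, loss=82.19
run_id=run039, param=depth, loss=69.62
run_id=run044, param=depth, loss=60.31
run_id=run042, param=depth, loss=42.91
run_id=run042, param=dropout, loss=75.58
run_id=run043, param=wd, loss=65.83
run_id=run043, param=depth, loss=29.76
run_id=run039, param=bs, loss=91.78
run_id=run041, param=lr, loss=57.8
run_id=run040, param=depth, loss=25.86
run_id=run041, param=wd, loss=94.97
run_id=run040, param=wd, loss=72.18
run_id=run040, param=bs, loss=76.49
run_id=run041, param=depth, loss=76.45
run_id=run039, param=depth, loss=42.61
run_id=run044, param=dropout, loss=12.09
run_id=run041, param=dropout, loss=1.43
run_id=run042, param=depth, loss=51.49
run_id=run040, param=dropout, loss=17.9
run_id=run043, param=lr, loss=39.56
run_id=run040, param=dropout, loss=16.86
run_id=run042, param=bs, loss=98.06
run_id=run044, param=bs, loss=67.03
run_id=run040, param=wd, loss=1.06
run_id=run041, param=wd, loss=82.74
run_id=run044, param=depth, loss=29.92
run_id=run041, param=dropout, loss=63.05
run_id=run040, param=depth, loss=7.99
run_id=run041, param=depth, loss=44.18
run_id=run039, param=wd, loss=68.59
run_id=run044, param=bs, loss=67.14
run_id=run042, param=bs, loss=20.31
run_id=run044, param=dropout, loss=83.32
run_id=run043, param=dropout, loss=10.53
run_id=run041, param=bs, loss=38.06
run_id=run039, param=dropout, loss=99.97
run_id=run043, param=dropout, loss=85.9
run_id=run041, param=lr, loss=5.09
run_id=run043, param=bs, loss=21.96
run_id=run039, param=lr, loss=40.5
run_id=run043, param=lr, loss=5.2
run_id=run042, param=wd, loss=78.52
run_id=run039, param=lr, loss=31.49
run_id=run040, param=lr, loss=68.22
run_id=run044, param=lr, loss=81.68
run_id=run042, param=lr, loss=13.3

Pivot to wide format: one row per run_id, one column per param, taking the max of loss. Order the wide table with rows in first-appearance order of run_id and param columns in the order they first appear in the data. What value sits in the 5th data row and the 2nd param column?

94.97

With rows in first-appearance order of run_id, row 5 is run_id=run041. param columns in first-appearance order: lr, wd, bs, depth, dropout; column 2 is wd.
Long rows with run_id=run041, param=wd: max(94.97, 82.74) = 94.97.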